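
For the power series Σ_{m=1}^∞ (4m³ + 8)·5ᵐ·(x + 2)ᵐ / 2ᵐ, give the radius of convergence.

R = 2/5

By the ratio test, |a_{m+1}/a_m| = [(4(m+1)³ + 8)/(4m³ + 8)] · 5/2 → 5/2.
Convergence for |x + 2| · 5/2 < 1, i.e. |x + 2| < 2/5. So R = 2/5.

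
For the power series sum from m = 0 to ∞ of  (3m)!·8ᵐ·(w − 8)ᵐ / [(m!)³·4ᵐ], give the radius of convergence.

R = 1/54

The ratio of consecutive coefficients is (3m+1)·(3m+2)·(3m+3)/(m+1)³ · 8/4 → 54.
Hence the series converges for |w − 8| < 1/(54) = 1/54, so the radius of convergence is 1/54.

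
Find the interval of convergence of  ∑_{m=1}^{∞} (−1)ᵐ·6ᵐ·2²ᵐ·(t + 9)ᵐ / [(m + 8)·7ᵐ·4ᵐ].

Apply the ratio test: |a_{m+1}| / |a_m| = [(m + 8)/((m+1) + 8)] · 6·4/(7·4), which tends to 6/7 as m → ∞.
Thus R = 1/(6/7) = 7/6.
At t = -47/6: the terms alternate in sign and decrease monotonically to 0 in absolute value (size ~ c/m), so the alternating series test gives convergence.
At t = -61/6: the terms are asymptotic to a nonzero constant times 1/m, so the series diverges by limit comparison with Σ 1/m.

(-61/6, -47/6]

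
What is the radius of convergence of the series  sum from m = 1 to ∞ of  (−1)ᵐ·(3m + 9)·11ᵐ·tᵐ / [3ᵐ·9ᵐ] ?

Apply the ratio test: |a_{m+1}| / |a_m| = [(3(m+1) + 9)/(3m + 9)] · 11/(3·9), which tends to 11/27 as m → ∞.
The series converges when 11/27 · |t| < 1, giving R = 27/11.

R = 27/11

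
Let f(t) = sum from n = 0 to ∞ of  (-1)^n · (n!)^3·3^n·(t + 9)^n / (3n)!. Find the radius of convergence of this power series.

R = 9

Apply the ratio test: |a_{n+1}| / |a_n| = (n+1)³/[(3n+1)·(3n+2)·(3n+3)] · 3, which tends to 1/9 as n → ∞.
Thus R = 1/(1/9) = 9.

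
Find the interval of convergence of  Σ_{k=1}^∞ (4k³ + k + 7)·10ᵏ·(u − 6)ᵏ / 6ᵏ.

Apply the ratio test: |a_{k+1}| / |a_k| = [(4(k+1)³ + (k+1) + 7)/(4k³ + k + 7)] · 10/6, which tends to 5/3 as k → ∞.
The series converges when 5/3 · |u − 6| < 1, giving R = 3/5.
When u = 33/5, the terms do not tend to 0, so the series diverges.
Check u = 27/5: the terms have absolute value of order k³, which does not tend to 0, so the series diverges by the divergence test.

(27/5, 33/5)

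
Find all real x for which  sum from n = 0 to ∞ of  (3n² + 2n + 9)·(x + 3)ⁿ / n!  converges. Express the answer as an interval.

(−∞, ∞)

By the ratio test, |a_{n+1}/a_n| = (3(n+1)² + 2(n+1) + 9)/(3n² + 2n + 9) · 1/(n+1) → 0.
The limit is 0, so the series converges for all x; R = ∞.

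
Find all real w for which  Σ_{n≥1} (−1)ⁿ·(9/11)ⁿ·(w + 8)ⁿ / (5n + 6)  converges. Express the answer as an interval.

(-83/9, -61/9]

Apply the ratio test: |a_{n+1}| / |a_n| = [(5n + 6)/(5(n+1) + 6)] · 9/11, which tends to 9/11 as n → ∞.
The series converges when 9/11 · |w + 8| < 1, giving R = 11/9.
When w = -61/9, an alternating series whose terms decrease to 0 in absolute value, so it converges by the Leibniz criterion.
At w = -83/9: the terms are asymptotic to a nonzero constant times 1/n, so the series diverges by limit comparison with Σ 1/n.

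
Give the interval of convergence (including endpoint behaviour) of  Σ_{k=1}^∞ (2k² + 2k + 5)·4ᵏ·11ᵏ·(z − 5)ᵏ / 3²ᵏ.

(211/44, 229/44)

Apply the ratio test: |a_{k+1}| / |a_k| = [(2(k+1)² + 2(k+1) + 5)/(2k² + 2k + 5)] · 4·11/9, which tends to 44/9 as k → ∞.
The series converges when 44/9 · |z − 5| < 1, giving R = 9/44.
When z = 229/44, the terms have absolute value of order k², which does not tend to 0, so the series diverges by the divergence test.
At z = 211/44: the k-th term does not approach 0; divergence by the term test.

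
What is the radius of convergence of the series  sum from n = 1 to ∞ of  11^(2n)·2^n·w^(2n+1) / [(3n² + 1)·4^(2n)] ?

Ratio test: |a_{n+1}/a_n| = [(3n² + 1)/(3(n+1)² + 1)] · 121·2/16 → 121/8 as n → ∞.
Since the exponent of w increases by 2 each term, convergence requires |w|² < 8/121, hence R = 2√2/11.

R = 2√2/11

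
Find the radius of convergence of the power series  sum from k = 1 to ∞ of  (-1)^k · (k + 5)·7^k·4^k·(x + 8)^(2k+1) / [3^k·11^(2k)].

R = 11√21/14

Apply the ratio test: |a_{k+1}| / |a_k| = [((k+1) + 5)/(k + 5)] · 7·4/(3·121), which tends to 28/363 as k → ∞.
Writing y = (x + 8)², the series in y has radius 363/28, so |x + 8| < √(363/28) and R = 11√21/14.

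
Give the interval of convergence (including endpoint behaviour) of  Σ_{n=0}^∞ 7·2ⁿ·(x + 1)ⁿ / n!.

Apply the ratio test: |a_{n+1}| / |a_n| = 7/7 · 2 · 1/(n+1), which tends to 0 as n → ∞.
The ratio tends to 0 regardless of x, hence R = ∞.

(−∞, ∞)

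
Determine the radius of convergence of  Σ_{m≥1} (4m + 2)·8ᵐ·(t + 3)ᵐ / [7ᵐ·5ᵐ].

By the ratio test, |a_{m+1}/a_m| = [(4(m+1) + 2)/(4m + 2)] · 8/(7·5) → 8/35.
The series converges when 8/35 · |t + 3| < 1, giving R = 35/8.

R = 35/8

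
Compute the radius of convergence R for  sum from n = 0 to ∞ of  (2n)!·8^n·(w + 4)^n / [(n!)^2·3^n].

Ratio test: |a_{n+1}/a_n| = (2n+1)·(2n+2)/(n+1)² · 8/3 → 32/3 as n → ∞.
The series converges when 32/3 · |w + 4| < 1, giving R = 3/32.

R = 3/32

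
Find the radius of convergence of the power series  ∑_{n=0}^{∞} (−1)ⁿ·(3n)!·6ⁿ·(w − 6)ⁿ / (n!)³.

Ratio test: |a_{n+1}/a_n| = (3n+1)·(3n+2)·(3n+3)/(n+1)³ · 6 → 162 as n → ∞.
Hence the series converges for |w − 6| < 1/(162) = 1/162, so the radius of convergence is 1/162.

R = 1/162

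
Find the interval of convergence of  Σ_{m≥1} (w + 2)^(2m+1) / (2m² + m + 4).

By the ratio test, |a_{m+1}/a_m| = (2m² + m + 4)/(2(m+1)² + (m+1) + 4) → 1.
Since the exponent of (w + 2) increases by 2 each term, convergence requires |w + 2|² < 1, hence R = 1.
Endpoint w = -1: absolute convergence follows by limit comparison with Σ 1/m².
Check w = -3: the series is dominated by a constant times Σ 1/m², which converges (p = 2 > 1).

[-3, -1]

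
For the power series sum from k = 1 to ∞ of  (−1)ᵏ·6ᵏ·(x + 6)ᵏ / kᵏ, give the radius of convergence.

R = ∞

Applying the root test, |a_k|^(1/k) = 6/k → 0.
Since the k-th root of |a_k| tends to 0, the series converges for all real x; R = ∞.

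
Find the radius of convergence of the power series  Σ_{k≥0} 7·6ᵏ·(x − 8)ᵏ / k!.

The ratio of consecutive coefficients is 7/7 · 6 · 1/(k+1) → 0.
The limit is 0, so the series converges for all x; R = ∞.

R = ∞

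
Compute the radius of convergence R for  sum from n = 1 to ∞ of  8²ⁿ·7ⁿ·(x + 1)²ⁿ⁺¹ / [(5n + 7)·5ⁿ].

Apply the ratio test: |a_{n+1}| / |a_n| = [(5n + 7)/(5(n+1) + 7)] · 64·7/5, which tends to 448/5 as n → ∞.
Successive powers of (x + 1) differ by 2, so the series converges when |x + 1|² · 448/5 < 1, i.e. |x + 1| < √(5/448). So R = √35/56.

R = √35/56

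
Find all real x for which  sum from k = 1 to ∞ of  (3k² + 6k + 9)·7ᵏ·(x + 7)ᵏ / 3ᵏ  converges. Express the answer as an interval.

(-52/7, -46/7)

Ratio test: |a_{k+1}/a_k| = [(3(k+1)² + 6(k+1) + 9)/(3k² + 6k + 9)] · 7/3 → 7/3 as k → ∞.
The series converges when 7/3 · |x + 7| < 1, giving R = 3/7.
Check x = -46/7: the terms have absolute value of order k², which does not tend to 0, so the series diverges by the divergence test.
At x = -52/7: the terms have absolute value of order k², which does not tend to 0, so the series diverges by the divergence test.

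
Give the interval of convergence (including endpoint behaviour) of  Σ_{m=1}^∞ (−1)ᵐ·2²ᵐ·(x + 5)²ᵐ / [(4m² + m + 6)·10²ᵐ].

[-10, 0]

Ratio test: |a_{m+1}/a_m| = [(4m² + m + 6)/(4(m+1)² + (m+1) + 6)] · 4/100 → 1/25 as m → ∞.
Successive powers of (x + 5) differ by 2, so the series converges when |x + 5|² · 1/25 < 1, i.e. |x + 5| < √(25) = 5. So R = 5.
Endpoint x = 0: the terms are on the order of 1/m², so the series converges absolutely by comparison with the p-series (p = 2 > 1).
When x = -10, absolute convergence follows by limit comparison with Σ 1/m².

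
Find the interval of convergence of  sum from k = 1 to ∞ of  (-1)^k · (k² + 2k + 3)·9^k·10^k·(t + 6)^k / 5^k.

The ratio of consecutive coefficients is [((k+1)² + 2(k+1) + 3)/(k² + 2k + 3)] · 9·10/5 → 18.
Hence the series converges for |t + 6| < 1/(18) = 1/18, so the radius of convergence is 1/18.
At t = -107/18: the k-th term does not approach 0; divergence by the term test.
When t = -109/18, the terms have absolute value of order k², which does not tend to 0, so the series diverges by the divergence test.

(-109/18, -107/18)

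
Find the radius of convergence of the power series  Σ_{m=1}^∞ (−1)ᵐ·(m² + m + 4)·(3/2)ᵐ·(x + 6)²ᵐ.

The ratio of consecutive coefficients is [((m+1)² + (m+1) + 4)/(m² + m + 4)] · 3/2 → 3/2.
Writing y = (x + 6)², the series in y has radius 2/3, so |x + 6| < √(2/3) and R = √6/3.

R = √6/3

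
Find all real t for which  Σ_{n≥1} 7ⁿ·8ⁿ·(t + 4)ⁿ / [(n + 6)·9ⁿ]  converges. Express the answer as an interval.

Apply the ratio test: |a_{n+1}| / |a_n| = [(n + 6)/((n+1) + 6)] · 7·8/9, which tends to 56/9 as n → ∞.
Thus R = 1/(56/9) = 9/56.
At t = -215/56: the terms behave like c/n; limit comparison with the harmonic series gives divergence.
When t = -233/56, convergence follows from the alternating series test (terms decrease monotonically to 0).

[-233/56, -215/56)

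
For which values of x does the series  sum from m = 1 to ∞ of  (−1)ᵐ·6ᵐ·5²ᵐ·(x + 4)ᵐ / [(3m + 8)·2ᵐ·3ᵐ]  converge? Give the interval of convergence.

Apply the ratio test: |a_{m+1}| / |a_m| = [(3m + 8)/(3(m+1) + 8)] · 6·25/(2·3), which tends to 25 as m → ∞.
Hence the series converges for |x + 4| < 1/(25) = 1/25, so the radius of convergence is 1/25.
Check x = -99/25: convergence follows from the alternating series test (terms decrease monotonically to 0).
At x = -101/25: the terms behave like c/m; limit comparison with the harmonic series gives divergence.

(-101/25, -99/25]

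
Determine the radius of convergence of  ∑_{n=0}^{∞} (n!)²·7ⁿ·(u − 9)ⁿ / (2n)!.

Apply the ratio test: |a_{n+1}| / |a_n| = (n+1)²/[(2n+1)·(2n+2)] · 7, which tends to 7/4 as n → ∞.
Thus R = 1/(7/4) = 4/7.

R = 4/7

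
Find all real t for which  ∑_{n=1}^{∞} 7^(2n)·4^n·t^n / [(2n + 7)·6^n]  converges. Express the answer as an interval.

By the ratio test, |a_{n+1}/a_n| = [(2n + 7)/(2(n+1) + 7)] · 49·4/6 → 98/3.
The series converges when 98/3 · |t| < 1, giving R = 3/98.
At t = 3/98: the terms are asymptotic to a nonzero constant times 1/n, so the series diverges by limit comparison with Σ 1/n.
At t = -3/98: an alternating series whose terms decrease to 0 in absolute value, so it converges by the Leibniz criterion.

[-3/98, 3/98)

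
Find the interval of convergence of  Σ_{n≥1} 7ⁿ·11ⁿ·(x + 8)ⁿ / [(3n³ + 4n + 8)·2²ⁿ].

Apply the ratio test: |a_{n+1}| / |a_n| = [(3n³ + 4n + 8)/(3(n+1)³ + 4(n+1) + 8)] · 7·11/4, which tends to 77/4 as n → ∞.
The series converges when 77/4 · |x + 8| < 1, giving R = 4/77.
Endpoint x = -612/77: the terms are on the order of 1/n³, so the series converges absolutely by comparison with the p-series (p = 3 > 1).
At x = -620/77: absolute convergence follows by limit comparison with Σ 1/n³.

[-620/77, -612/77]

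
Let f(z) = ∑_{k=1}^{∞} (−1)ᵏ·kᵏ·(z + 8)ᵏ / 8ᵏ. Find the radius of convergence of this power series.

R = 0

Applying the root test, |a_k|^(1/k) = k/8 → ∞.
Since the k-th root of |a_k| is unbounded, the series converges only at z = -8; R = 0.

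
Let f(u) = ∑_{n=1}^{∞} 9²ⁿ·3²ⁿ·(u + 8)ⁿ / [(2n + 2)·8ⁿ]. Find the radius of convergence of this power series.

The ratio of consecutive coefficients is [(2n + 2)/(2(n+1) + 2)] · 81·9/8 → 729/8.
Hence the series converges for |u + 8| < 1/(729/8) = 8/729, so the radius of convergence is 8/729.

R = 8/729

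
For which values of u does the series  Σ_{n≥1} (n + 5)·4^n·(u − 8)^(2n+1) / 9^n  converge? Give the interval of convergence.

Apply the ratio test: |a_{n+1}| / |a_n| = [((n+1) + 5)/(n + 5)] · 4/9, which tends to 4/9 as n → ∞.
Successive powers of (u − 8) differ by 2, so the series converges when |u − 8|² · 4/9 < 1, i.e. |u − 8| < √(9/4) = 3/2. So R = 3/2.
At u = 19/2: the terms have absolute value of order n, which does not tend to 0, so the series diverges by the divergence test.
Check u = 13/2: the terms have absolute value of order n, which does not tend to 0, so the series diverges by the divergence test.

(13/2, 19/2)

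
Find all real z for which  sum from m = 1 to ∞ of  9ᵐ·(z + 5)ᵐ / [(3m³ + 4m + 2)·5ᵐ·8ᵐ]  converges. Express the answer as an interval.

Apply the ratio test: |a_{m+1}| / |a_m| = [(3m³ + 4m + 2)/(3(m+1)³ + 4(m+1) + 2)] · 9/(5·8), which tends to 9/40 as m → ∞.
Thus R = 1/(9/40) = 40/9.
Check z = -5/9: absolute convergence follows by limit comparison with Σ 1/m³.
When z = -85/9, absolute convergence follows by limit comparison with Σ 1/m³.

[-85/9, -5/9]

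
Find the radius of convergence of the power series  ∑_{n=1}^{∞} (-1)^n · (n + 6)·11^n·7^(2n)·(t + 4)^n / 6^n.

R = 6/539

The ratio of consecutive coefficients is [((n+1) + 6)/(n + 6)] · 11·49/6 → 539/6.
Hence the series converges for |t + 4| < 1/(539/6) = 6/539, so the radius of convergence is 6/539.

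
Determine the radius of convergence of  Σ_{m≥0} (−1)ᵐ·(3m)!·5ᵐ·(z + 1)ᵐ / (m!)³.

R = 1/135

Ratio test: |a_{m+1}/a_m| = (3m+1)·(3m+2)·(3m+3)/(m+1)³ · 5 → 135 as m → ∞.
Thus R = 1/(135) = 1/135.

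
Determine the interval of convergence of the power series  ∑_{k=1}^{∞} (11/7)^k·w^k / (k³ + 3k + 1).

Apply the ratio test: |a_{k+1}| / |a_k| = [(k³ + 3k + 1)/((k+1)³ + 3(k+1) + 1)] · 11/7, which tends to 11/7 as k → ∞.
Hence the series converges for |w| < 1/(11/7) = 7/11, so the radius of convergence is 7/11.
At w = 7/11: the terms are on the order of 1/k³, so the series converges absolutely by comparison with the p-series (p = 3 > 1).
Check w = -7/11: the terms are on the order of 1/k³, so the series converges absolutely by comparison with the p-series (p = 3 > 1).

[-7/11, 7/11]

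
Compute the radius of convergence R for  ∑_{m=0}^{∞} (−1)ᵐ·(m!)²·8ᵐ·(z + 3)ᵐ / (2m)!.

By the ratio test, |a_{m+1}/a_m| = (m+1)²/[(2m+1)·(2m+2)] · 8 → 2.
Convergence for |z + 3| · 2 < 1, i.e. |z + 3| < 1/2. So R = 1/2.

R = 1/2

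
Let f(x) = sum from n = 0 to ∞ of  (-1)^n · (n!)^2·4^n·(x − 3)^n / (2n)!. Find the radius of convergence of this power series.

R = 1

Apply the ratio test: |a_{n+1}| / |a_n| = (n+1)²/[(2n+1)·(2n+2)] · 4, which tends to 1 as n → ∞.
Hence R = 1.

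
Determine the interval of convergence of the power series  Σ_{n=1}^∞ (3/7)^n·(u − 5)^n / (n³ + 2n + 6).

The ratio of consecutive coefficients is [(n³ + 2n + 6)/((n+1)³ + 2(n+1) + 6)] · 3/7 → 3/7.
Convergence for |u − 5| · 3/7 < 1, i.e. |u − 5| < 7/3. So R = 7/3.
At u = 22/3: absolute convergence follows by limit comparison with Σ 1/n³.
At u = 8/3: the terms are on the order of 1/n³, so the series converges absolutely by comparison with the p-series (p = 3 > 1).

[8/3, 22/3]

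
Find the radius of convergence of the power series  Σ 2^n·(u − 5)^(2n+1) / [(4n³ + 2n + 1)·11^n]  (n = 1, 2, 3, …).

Ratio test: |a_{n+1}/a_n| = [(4n³ + 2n + 1)/(4(n+1)³ + 2(n+1) + 1)] · 2/11 → 2/11 as n → ∞.
Writing y = (u − 5)², the series in y has radius 11/2, so |u − 5| < √(11/2) and R = √22/2.

R = √22/2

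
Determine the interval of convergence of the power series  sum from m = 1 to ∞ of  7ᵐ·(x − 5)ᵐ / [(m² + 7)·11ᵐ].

[24/7, 46/7]

Ratio test: |a_{m+1}/a_m| = [(m² + 7)/((m+1)² + 7)] · 7/11 → 7/11 as m → ∞.
Convergence for |x − 5| · 7/11 < 1, i.e. |x − 5| < 11/7. So R = 11/7.
At x = 46/7: absolute convergence follows by limit comparison with Σ 1/m².
At x = 24/7: the series is dominated by a constant times Σ 1/m², which converges (p = 2 > 1).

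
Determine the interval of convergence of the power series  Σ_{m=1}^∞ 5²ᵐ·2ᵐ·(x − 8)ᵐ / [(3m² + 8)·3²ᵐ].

[391/50, 409/50]

Ratio test: |a_{m+1}/a_m| = [(3m² + 8)/(3(m+1)² + 8)] · 25·2/9 → 50/9 as m → ∞.
Hence the series converges for |x − 8| < 1/(50/9) = 9/50, so the radius of convergence is 9/50.
Endpoint x = 409/50: the terms are on the order of 1/m², so the series converges absolutely by comparison with the p-series (p = 2 > 1).
Endpoint x = 391/50: the terms are on the order of 1/m², so the series converges absolutely by comparison with the p-series (p = 2 > 1).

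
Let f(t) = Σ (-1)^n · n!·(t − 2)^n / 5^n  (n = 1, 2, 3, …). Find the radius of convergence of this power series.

R = 0

The ratio of consecutive coefficients is (n+1) · 1/5 → ∞.
Since the ratio → ∞, the series diverges for every t ≠ 2, and R = 0.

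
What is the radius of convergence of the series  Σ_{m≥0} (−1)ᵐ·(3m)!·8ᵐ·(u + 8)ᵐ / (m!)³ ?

R = 1/216

Apply the ratio test: |a_{m+1}| / |a_m| = (3m+1)·(3m+2)·(3m+3)/(m+1)³ · 8, which tends to 216 as m → ∞.
The series converges when 216 · |u + 8| < 1, giving R = 1/216.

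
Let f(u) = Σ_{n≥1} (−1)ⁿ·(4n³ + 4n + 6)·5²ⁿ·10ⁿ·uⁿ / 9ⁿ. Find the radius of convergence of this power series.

R = 9/250

Apply the ratio test: |a_{n+1}| / |a_n| = [(4(n+1)³ + 4(n+1) + 6)/(4n³ + 4n + 6)] · 25·10/9, which tends to 250/9 as n → ∞.
Thus R = 1/(250/9) = 9/250.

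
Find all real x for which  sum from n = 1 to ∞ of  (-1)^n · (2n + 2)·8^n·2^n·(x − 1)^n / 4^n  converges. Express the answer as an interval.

(3/4, 5/4)

Apply the ratio test: |a_{n+1}| / |a_n| = [(2(n+1) + 2)/(2n + 2)] · 8·2/4, which tends to 4 as n → ∞.
Thus R = 1/(4) = 1/4.
Check x = 5/4: the terms have absolute value of order n, which does not tend to 0, so the series diverges by the divergence test.
When x = 3/4, the n-th term does not approach 0; divergence by the term test.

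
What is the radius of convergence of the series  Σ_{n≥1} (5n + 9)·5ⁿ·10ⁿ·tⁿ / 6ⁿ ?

R = 3/25

Ratio test: |a_{n+1}/a_n| = [(5(n+1) + 9)/(5n + 9)] · 5·10/6 → 25/3 as n → ∞.
Thus R = 1/(25/3) = 3/25.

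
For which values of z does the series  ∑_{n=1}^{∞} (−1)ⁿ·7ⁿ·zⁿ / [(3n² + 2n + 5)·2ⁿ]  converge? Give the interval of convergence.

[-2/7, 2/7]

By the ratio test, |a_{n+1}/a_n| = [(3n² + 2n + 5)/(3(n+1)² + 2(n+1) + 5)] · 7/2 → 7/2.
Convergence for |z| · 7/2 < 1, i.e. |z| < 2/7. So R = 2/7.
When z = 2/7, the terms are on the order of 1/n², so the series converges absolutely by comparison with the p-series (p = 2 > 1).
Endpoint z = -2/7: absolute convergence follows by limit comparison with Σ 1/n².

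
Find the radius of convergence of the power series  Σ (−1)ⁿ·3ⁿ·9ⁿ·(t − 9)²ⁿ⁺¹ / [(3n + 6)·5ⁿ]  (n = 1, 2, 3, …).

R = √15/9

By the ratio test, |a_{n+1}/a_n| = [(3n + 6)/(3(n+1) + 6)] · 3·9/5 → 27/5.
Writing y = (t − 9)², the series in y has radius 5/27, so |t − 9| < √(5/27) and R = √15/9.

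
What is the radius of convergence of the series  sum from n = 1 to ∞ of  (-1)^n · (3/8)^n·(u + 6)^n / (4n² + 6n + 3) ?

R = 8/3

Ratio test: |a_{n+1}/a_n| = [(4n² + 6n + 3)/(4(n+1)² + 6(n+1) + 3)] · 3/8 → 3/8 as n → ∞.
Convergence for |u + 6| · 3/8 < 1, i.e. |u + 6| < 8/3. So R = 8/3.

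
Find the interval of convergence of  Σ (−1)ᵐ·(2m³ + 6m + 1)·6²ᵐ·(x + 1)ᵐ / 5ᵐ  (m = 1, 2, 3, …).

(-41/36, -31/36)

The ratio of consecutive coefficients is [(2(m+1)³ + 6(m+1) + 1)/(2m³ + 6m + 1)] · 36/5 → 36/5.
Hence the series converges for |x + 1| < 1/(36/5) = 5/36, so the radius of convergence is 5/36.
Check x = -31/36: the m-th term does not approach 0; divergence by the term test.
Check x = -41/36: the terms do not tend to 0, so the series diverges.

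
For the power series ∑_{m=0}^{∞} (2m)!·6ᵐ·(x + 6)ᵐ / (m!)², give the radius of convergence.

By the ratio test, |a_{m+1}/a_m| = (2m+1)·(2m+2)/(m+1)² · 6 → 24.
Hence the series converges for |x + 6| < 1/(24) = 1/24, so the radius of convergence is 1/24.

R = 1/24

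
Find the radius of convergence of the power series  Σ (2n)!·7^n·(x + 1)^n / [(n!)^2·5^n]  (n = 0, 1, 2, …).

Apply the ratio test: |a_{n+1}| / |a_n| = (2n+1)·(2n+2)/(n+1)² · 7/5, which tends to 28/5 as n → ∞.
The series converges when 28/5 · |x + 1| < 1, giving R = 5/28.

R = 5/28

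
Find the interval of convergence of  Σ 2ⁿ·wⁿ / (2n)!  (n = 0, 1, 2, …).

The ratio of consecutive coefficients is 2 · 1/[(2n+1)·(2n+2)] → 0.
The ratio tends to 0 regardless of w, hence R = ∞.

(−∞, ∞)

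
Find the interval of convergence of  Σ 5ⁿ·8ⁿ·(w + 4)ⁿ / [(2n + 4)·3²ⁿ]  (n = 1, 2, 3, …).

[-169/40, -151/40)

Ratio test: |a_{n+1}/a_n| = [(2n + 4)/(2(n+1) + 4)] · 5·8/9 → 40/9 as n → ∞.
Thus R = 1/(40/9) = 9/40.
When w = -151/40, the terms behave like c/n; limit comparison with the harmonic series gives divergence.
When w = -169/40, an alternating series whose terms decrease to 0 in absolute value, so it converges by the Leibniz criterion.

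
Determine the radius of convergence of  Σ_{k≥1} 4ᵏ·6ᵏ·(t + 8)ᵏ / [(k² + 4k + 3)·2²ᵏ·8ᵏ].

Ratio test: |a_{k+1}/a_k| = [(k² + 4k + 3)/((k+1)² + 4(k+1) + 3)] · 4·6/(4·8) → 3/4 as k → ∞.
Hence the series converges for |t + 8| < 1/(3/4) = 4/3, so the radius of convergence is 4/3.

R = 4/3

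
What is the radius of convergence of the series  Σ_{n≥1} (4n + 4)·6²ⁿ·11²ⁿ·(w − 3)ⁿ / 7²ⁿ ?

R = 49/4356

The ratio of consecutive coefficients is [(4(n+1) + 4)/(4n + 4)] · 36·121/49 → 4356/49.
Convergence for |w − 3| · 4356/49 < 1, i.e. |w − 3| < 49/4356. So R = 49/4356.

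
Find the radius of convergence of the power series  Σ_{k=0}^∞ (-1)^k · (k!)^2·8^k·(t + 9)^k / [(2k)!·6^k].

R = 3

Apply the ratio test: |a_{k+1}| / |a_k| = (k+1)²/[(2k+1)·(2k+2)] · 8/6, which tends to 1/3 as k → ∞.
Hence the series converges for |t + 9| < 1/(1/3) = 3, so the radius of convergence is 3.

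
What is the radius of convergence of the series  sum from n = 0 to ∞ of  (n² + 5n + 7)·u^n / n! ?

R = ∞

Ratio test: |a_{n+1}/a_n| = ((n+1)² + 5(n+1) + 7)/(n² + 5n + 7) · 1/(n+1) → 0 as n → ∞.
The limit is 0, so the series converges for all u; R = ∞.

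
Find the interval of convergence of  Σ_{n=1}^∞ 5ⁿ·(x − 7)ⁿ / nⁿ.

Root test: |a_n|^(1/n) = 5/n → 0.
Since the n-th root of |a_n| tends to 0, the series converges for all real x; R = ∞.

(−∞, ∞)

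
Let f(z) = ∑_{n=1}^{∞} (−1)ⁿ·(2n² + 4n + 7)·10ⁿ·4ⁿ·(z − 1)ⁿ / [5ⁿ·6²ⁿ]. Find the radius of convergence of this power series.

Apply the ratio test: |a_{n+1}| / |a_n| = [(2(n+1)² + 4(n+1) + 7)/(2n² + 4n + 7)] · 10·4/(5·36), which tends to 2/9 as n → ∞.
Convergence for |z − 1| · 2/9 < 1, i.e. |z − 1| < 9/2. So R = 9/2.

R = 9/2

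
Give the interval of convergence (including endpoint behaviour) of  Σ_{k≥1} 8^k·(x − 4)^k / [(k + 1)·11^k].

Ratio test: |a_{k+1}/a_k| = [(k + 1)/((k+1) + 1)] · 8/11 → 8/11 as k → ∞.
Convergence for |x − 4| · 8/11 < 1, i.e. |x − 4| < 11/8. So R = 11/8.
Endpoint x = 43/8: comparison with the harmonic series Σ 1/k shows the series diverges.
Check x = 21/8: an alternating series whose terms decrease to 0 in absolute value, so it converges by the Leibniz criterion.

[21/8, 43/8)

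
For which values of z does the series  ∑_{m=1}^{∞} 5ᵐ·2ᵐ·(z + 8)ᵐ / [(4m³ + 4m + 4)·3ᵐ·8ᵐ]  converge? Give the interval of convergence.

[-52/5, -28/5]

The ratio of consecutive coefficients is [(4m³ + 4m + 4)/(4(m+1)³ + 4(m+1) + 4)] · 5·2/(3·8) → 5/12.
Hence the series converges for |z + 8| < 1/(5/12) = 12/5, so the radius of convergence is 12/5.
Endpoint z = -28/5: the series is dominated by a constant times Σ 1/m³, which converges (p = 3 > 1).
When z = -52/5, absolute convergence follows by limit comparison with Σ 1/m³.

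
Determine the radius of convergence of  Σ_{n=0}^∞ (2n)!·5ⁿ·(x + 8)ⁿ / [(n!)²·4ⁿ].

R = 1/5

The ratio of consecutive coefficients is (2n+1)·(2n+2)/(n+1)² · 5/4 → 5.
Hence the series converges for |x + 8| < 1/(5) = 1/5, so the radius of convergence is 1/5.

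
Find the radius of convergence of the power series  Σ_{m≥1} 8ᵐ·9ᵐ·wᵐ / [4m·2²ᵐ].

By the ratio test, |a_{m+1}/a_m| = [4m/4(m+1)] · 8·9/4 → 18.
Hence the series converges for |w| < 1/(18) = 1/18, so the radius of convergence is 1/18.

R = 1/18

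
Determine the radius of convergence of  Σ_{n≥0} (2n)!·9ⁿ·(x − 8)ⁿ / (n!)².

The ratio of consecutive coefficients is (2n+1)·(2n+2)/(n+1)² · 9 → 36.
Thus R = 1/(36) = 1/36.

R = 1/36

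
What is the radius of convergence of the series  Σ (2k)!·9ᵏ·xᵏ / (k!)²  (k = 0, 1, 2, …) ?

R = 1/36

By the ratio test, |a_{k+1}/a_k| = (2k+1)·(2k+2)/(k+1)² · 9 → 36.
Thus R = 1/(36) = 1/36.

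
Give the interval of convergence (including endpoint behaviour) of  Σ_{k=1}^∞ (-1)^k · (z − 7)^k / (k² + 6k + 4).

[6, 8]

By the ratio test, |a_{k+1}/a_k| = (k² + 6k + 4)/((k+1)² + 6(k+1) + 4) → 1.
Hence R = 1.
When z = 8, absolute convergence follows by limit comparison with Σ 1/k².
When z = 6, the terms are on the order of 1/k², so the series converges absolutely by comparison with the p-series (p = 2 > 1).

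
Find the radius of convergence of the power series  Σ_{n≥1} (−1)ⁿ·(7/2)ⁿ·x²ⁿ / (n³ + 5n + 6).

R = √14/7

Ratio test: |a_{n+1}/a_n| = [(n³ + 5n + 6)/((n+1)³ + 5(n+1) + 6)] · 7/2 → 7/2 as n → ∞.
Writing y = x², the series in y has radius 2/7, so |x| < √(2/7) and R = √14/7.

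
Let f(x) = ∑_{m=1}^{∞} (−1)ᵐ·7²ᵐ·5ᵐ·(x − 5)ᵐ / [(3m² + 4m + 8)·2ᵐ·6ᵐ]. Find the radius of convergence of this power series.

R = 12/245

The ratio of consecutive coefficients is [(3m² + 4m + 8)/(3(m+1)² + 4(m+1) + 8)] · 49·5/(2·6) → 245/12.
Thus R = 1/(245/12) = 12/245.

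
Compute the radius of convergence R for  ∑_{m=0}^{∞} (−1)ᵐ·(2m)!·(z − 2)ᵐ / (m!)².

Ratio test: |a_{m+1}/a_m| = (2m+1)·(2m+2)/(m+1)² → 4 as m → ∞.
Thus R = 1/(4) = 1/4.

R = 1/4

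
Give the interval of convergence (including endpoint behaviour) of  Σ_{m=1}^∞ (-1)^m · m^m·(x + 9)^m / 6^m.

By the Cauchy root test, |a_m|^(1/m) = m/6 → ∞.
The root grows without bound, so R = 0 (convergence only at x = -9).

{-9}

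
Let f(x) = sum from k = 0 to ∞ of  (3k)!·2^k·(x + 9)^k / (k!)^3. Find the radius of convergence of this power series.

The ratio of consecutive coefficients is (3k+1)·(3k+2)·(3k+3)/(k+1)³ · 2 → 54.
The series converges when 54 · |x + 9| < 1, giving R = 1/54.

R = 1/54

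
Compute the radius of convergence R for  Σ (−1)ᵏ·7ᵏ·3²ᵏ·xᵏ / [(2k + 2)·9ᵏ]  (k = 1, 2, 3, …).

Ratio test: |a_{k+1}/a_k| = [(2k + 2)/(2(k+1) + 2)] · 7·9/9 → 7 as k → ∞.
Thus R = 1/(7) = 1/7.

R = 1/7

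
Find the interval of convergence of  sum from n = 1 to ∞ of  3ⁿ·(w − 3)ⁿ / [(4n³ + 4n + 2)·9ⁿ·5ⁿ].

[-12, 18]

By the ratio test, |a_{n+1}/a_n| = [(4n³ + 4n + 2)/(4(n+1)³ + 4(n+1) + 2)] · 3/(9·5) → 1/15.
Thus R = 1/(1/15) = 15.
Check w = 18: absolute convergence follows by limit comparison with Σ 1/n³.
Check w = -12: the series is dominated by a constant times Σ 1/n³, which converges (p = 3 > 1).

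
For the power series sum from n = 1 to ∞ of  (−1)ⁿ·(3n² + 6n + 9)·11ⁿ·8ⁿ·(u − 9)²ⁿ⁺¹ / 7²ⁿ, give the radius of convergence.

Apply the ratio test: |a_{n+1}| / |a_n| = [(3(n+1)² + 6(n+1) + 9)/(3n² + 6n + 9)] · 11·8/49, which tends to 88/49 as n → ∞.
Writing y = (u − 9)², the series in y has radius 49/88, so |u − 9| < √(49/88) and R = 7√22/44.

R = 7√22/44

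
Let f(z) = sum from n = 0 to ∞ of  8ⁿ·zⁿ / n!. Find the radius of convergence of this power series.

R = ∞

By the ratio test, |a_{n+1}/a_n| = 8 · 1/(n+1) → 0.
The limit is 0, so the series converges for all z; R = ∞.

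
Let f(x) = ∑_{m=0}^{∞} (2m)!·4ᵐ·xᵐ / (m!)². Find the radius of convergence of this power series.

R = 1/16

The ratio of consecutive coefficients is (2m+1)·(2m+2)/(m+1)² · 4 → 16.
Thus R = 1/(16) = 1/16.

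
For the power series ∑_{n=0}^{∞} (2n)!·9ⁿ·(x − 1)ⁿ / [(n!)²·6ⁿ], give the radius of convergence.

R = 1/6

The ratio of consecutive coefficients is (2n+1)·(2n+2)/(n+1)² · 9/6 → 6.
Convergence for |x − 1| · 6 < 1, i.e. |x − 1| < 1/6. So R = 1/6.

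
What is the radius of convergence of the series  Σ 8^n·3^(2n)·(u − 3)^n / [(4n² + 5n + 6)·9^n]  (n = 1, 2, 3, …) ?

R = 1/8

By the ratio test, |a_{n+1}/a_n| = [(4n² + 5n + 6)/(4(n+1)² + 5(n+1) + 6)] · 8·9/9 → 8.
Hence the series converges for |u − 3| < 1/(8) = 1/8, so the radius of convergence is 1/8.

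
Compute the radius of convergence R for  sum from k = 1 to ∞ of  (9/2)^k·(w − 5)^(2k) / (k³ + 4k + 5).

R = √2/3

Ratio test: |a_{k+1}/a_k| = [(k³ + 4k + 5)/((k+1)³ + 4(k+1) + 5)] · 9/2 → 9/2 as k → ∞.
Writing y = (w − 5)², the series in y has radius 2/9, so |w − 5| < √(2/9) and R = √2/3.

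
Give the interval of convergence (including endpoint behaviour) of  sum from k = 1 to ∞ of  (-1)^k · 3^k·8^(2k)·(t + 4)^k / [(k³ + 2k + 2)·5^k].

[-773/192, -763/192]

Apply the ratio test: |a_{k+1}| / |a_k| = [(k³ + 2k + 2)/((k+1)³ + 2(k+1) + 2)] · 3·64/5, which tends to 192/5 as k → ∞.
Convergence for |t + 4| · 192/5 < 1, i.e. |t + 4| < 5/192. So R = 5/192.
When t = -763/192, the series is dominated by a constant times Σ 1/k³, which converges (p = 3 > 1).
Check t = -773/192: the terms are on the order of 1/k³, so the series converges absolutely by comparison with the p-series (p = 3 > 1).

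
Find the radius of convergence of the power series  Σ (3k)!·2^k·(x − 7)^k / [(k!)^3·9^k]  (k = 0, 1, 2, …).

R = 1/6

The ratio of consecutive coefficients is (3k+1)·(3k+2)·(3k+3)/(k+1)³ · 2/9 → 6.
Hence the series converges for |x − 7| < 1/(6) = 1/6, so the radius of convergence is 1/6.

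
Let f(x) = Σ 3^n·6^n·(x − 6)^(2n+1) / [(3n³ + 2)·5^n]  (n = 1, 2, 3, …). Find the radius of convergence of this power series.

R = √10/6

By the ratio test, |a_{n+1}/a_n| = [(3n³ + 2)/(3(n+1)³ + 2)] · 3·6/5 → 18/5.
Successive powers of (x − 6) differ by 2, so the series converges when |x − 6|² · 18/5 < 1, i.e. |x − 6| < √(5/18). So R = √10/6.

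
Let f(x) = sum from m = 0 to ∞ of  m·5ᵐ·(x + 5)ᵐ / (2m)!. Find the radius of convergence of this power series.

R = ∞

Apply the ratio test: |a_{m+1}| / |a_m| = (m+1)/m · 5 · 1/[(2m+1)·(2m+2)], which tends to 0 as m → ∞.
Since the limit is 0 < 1 for every x, the series converges on all of ℝ and R = ∞.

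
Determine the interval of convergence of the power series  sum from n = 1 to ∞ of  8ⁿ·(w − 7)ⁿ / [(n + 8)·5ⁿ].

[51/8, 61/8)

Ratio test: |a_{n+1}/a_n| = [(n + 8)/((n+1) + 8)] · 8/5 → 8/5 as n → ∞.
The series converges when 8/5 · |w − 7| < 1, giving R = 5/8.
At w = 61/8: the terms behave like c/n; limit comparison with the harmonic series gives divergence.
Check w = 51/8: convergence follows from the alternating series test (terms decrease monotonically to 0).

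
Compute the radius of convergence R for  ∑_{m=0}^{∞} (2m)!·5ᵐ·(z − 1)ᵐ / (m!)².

R = 1/20

The ratio of consecutive coefficients is (2m+1)·(2m+2)/(m+1)² · 5 → 20.
Hence the series converges for |z − 1| < 1/(20) = 1/20, so the radius of convergence is 1/20.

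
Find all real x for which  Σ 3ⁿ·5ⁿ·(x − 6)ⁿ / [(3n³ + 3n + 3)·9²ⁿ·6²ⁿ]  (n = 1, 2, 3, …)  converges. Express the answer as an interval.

[-942/5, 1002/5]

Apply the ratio test: |a_{n+1}| / |a_n| = [(3n³ + 3n + 3)/(3(n+1)³ + 3(n+1) + 3)] · 3·5/(81·36), which tends to 5/972 as n → ∞.
The series converges when 5/972 · |x − 6| < 1, giving R = 972/5.
Endpoint x = 1002/5: the series is dominated by a constant times Σ 1/n³, which converges (p = 3 > 1).
When x = -942/5, the terms are on the order of 1/n³, so the series converges absolutely by comparison with the p-series (p = 3 > 1).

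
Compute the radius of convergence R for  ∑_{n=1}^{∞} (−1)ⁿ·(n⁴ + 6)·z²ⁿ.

Apply the ratio test: |a_{n+1}| / |a_n| = ((n+1)⁴ + 6)/(n⁴ + 6), which tends to 1 as n → ∞.
Successive powers of z differ by 2, so the series converges when |z|² · 1 < 1, i.e. |z| < √(1) = 1. So R = 1.

R = 1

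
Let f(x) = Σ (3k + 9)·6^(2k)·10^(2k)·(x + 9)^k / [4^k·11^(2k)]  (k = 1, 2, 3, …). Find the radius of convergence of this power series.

R = 121/900

Ratio test: |a_{k+1}/a_k| = [(3(k+1) + 9)/(3k + 9)] · 36·100/(4·121) → 900/121 as k → ∞.
Hence the series converges for |x + 9| < 1/(900/121) = 121/900, so the radius of convergence is 121/900.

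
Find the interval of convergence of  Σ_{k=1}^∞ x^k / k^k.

(−∞, ∞)

Root test: |a_k|^(1/k) = 1/k → 0.
The limit is 0 for every x, so R = ∞.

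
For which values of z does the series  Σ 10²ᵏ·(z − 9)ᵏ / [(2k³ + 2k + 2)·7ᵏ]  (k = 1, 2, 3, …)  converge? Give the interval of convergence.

The ratio of consecutive coefficients is [(2k³ + 2k + 2)/(2(k+1)³ + 2(k+1) + 2)] · 100/7 → 100/7.
Convergence for |z − 9| · 100/7 < 1, i.e. |z − 9| < 7/100. So R = 7/100.
When z = 907/100, absolute convergence follows by limit comparison with Σ 1/k³.
At z = 893/100: absolute convergence follows by limit comparison with Σ 1/k³.

[893/100, 907/100]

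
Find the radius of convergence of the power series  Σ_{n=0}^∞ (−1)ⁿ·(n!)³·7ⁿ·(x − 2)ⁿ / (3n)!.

R = 27/7

Ratio test: |a_{n+1}/a_n| = (n+1)³/[(3n+1)·(3n+2)·(3n+3)] · 7 → 7/27 as n → ∞.
Hence the series converges for |x − 2| < 1/(7/27) = 27/7, so the radius of convergence is 27/7.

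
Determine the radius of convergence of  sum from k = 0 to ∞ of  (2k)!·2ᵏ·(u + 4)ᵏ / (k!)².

The ratio of consecutive coefficients is (2k+1)·(2k+2)/(k+1)² · 2 → 8.
Convergence for |u + 4| · 8 < 1, i.e. |u + 4| < 1/8. So R = 1/8.

R = 1/8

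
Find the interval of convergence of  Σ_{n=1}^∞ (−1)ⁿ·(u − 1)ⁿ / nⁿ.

Root test: |a_n|^(1/n) = 1/n → 0.
Since the n-th root of |a_n| tends to 0, the series converges for all real u; R = ∞.

(−∞, ∞)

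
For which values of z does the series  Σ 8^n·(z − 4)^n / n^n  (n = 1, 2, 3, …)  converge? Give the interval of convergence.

By the Cauchy root test, |a_n|^(1/n) = 8/n → 0.
The limit is 0 for every z, so R = ∞.

(−∞, ∞)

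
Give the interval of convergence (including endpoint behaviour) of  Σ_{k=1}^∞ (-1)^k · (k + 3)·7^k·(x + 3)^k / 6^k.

(-27/7, -15/7)

The ratio of consecutive coefficients is [((k+1) + 3)/(k + 3)] · 7/6 → 7/6.
Hence the series converges for |x + 3| < 1/(7/6) = 6/7, so the radius of convergence is 6/7.
Endpoint x = -15/7: the terms do not tend to 0, so the series diverges.
Endpoint x = -27/7: the terms do not tend to 0, so the series diverges.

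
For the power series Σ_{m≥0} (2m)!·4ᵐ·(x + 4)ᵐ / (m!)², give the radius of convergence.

Ratio test: |a_{m+1}/a_m| = (2m+1)·(2m+2)/(m+1)² · 4 → 16 as m → ∞.
Convergence for |x + 4| · 16 < 1, i.e. |x + 4| < 1/16. So R = 1/16.

R = 1/16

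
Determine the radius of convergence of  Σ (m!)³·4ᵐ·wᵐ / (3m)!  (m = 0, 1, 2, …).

Ratio test: |a_{m+1}/a_m| = (m+1)³/[(3m+1)·(3m+2)·(3m+3)] · 4 → 4/27 as m → ∞.
Hence the series converges for |w| < 1/(4/27) = 27/4, so the radius of convergence is 27/4.

R = 27/4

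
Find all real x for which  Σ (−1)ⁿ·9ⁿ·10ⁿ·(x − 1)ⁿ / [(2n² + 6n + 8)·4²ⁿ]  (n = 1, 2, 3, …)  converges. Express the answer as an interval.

[37/45, 53/45]

The ratio of consecutive coefficients is [(2n² + 6n + 8)/(2(n+1)² + 6(n+1) + 8)] · 9·10/16 → 45/8.
Hence the series converges for |x − 1| < 1/(45/8) = 8/45, so the radius of convergence is 8/45.
Endpoint x = 53/45: absolute convergence follows by limit comparison with Σ 1/n².
When x = 37/45, the series is dominated by a constant times Σ 1/n², which converges (p = 2 > 1).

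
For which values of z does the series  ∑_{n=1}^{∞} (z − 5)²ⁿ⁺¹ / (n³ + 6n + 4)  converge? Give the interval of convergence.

Apply the ratio test: |a_{n+1}| / |a_n| = (n³ + 6n + 4)/((n+1)³ + 6(n+1) + 4), which tends to 1 as n → ∞.
Since the exponent of (z − 5) increases by 2 each term, convergence requires |z − 5|² < 1, hence R = 1.
When z = 6, the series is dominated by a constant times Σ 1/n³, which converges (p = 3 > 1).
Check z = 4: the series is dominated by a constant times Σ 1/n³, which converges (p = 3 > 1).

[4, 6]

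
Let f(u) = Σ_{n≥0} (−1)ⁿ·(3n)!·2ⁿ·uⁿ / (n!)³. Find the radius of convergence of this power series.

By the ratio test, |a_{n+1}/a_n| = (3n+1)·(3n+2)·(3n+3)/(n+1)³ · 2 → 54.
The series converges when 54 · |u| < 1, giving R = 1/54.

R = 1/54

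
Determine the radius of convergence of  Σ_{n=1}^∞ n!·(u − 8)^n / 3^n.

By the ratio test, |a_{n+1}/a_n| = (n+1) · 1/3 → ∞.
The terms grow without bound for any (u − 8) ≠ 0, so R = 0 (convergence only at u = 8).

R = 0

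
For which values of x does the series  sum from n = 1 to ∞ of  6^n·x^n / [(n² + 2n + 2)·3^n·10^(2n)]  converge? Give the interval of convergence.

Apply the ratio test: |a_{n+1}| / |a_n| = [(n² + 2n + 2)/((n+1)² + 2(n+1) + 2)] · 6/(3·100), which tends to 1/50 as n → ∞.
The series converges when 1/50 · |x| < 1, giving R = 50.
At x = 50: the terms are on the order of 1/n², so the series converges absolutely by comparison with the p-series (p = 2 > 1).
Endpoint x = -50: the series is dominated by a constant times Σ 1/n², which converges (p = 2 > 1).

[-50, 50]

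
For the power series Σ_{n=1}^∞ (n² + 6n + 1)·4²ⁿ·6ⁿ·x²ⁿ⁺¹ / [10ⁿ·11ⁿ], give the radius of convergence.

R = √165/12

The ratio of consecutive coefficients is [((n+1)² + 6(n+1) + 1)/(n² + 6n + 1)] · 16·6/(10·11) → 48/55.
Writing y = x², the series in y has radius 55/48, so |x| < √(55/48) and R = √165/12.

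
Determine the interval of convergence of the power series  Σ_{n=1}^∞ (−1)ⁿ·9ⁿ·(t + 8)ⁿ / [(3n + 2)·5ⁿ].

The ratio of consecutive coefficients is [(3n + 2)/(3(n+1) + 2)] · 9/5 → 9/5.
Thus R = 1/(9/5) = 5/9.
Check t = -67/9: an alternating series whose terms decrease to 0 in absolute value, so it converges by the Leibniz criterion.
When t = -77/9, the terms are asymptotic to a nonzero constant times 1/n, so the series diverges by limit comparison with Σ 1/n.

(-77/9, -67/9]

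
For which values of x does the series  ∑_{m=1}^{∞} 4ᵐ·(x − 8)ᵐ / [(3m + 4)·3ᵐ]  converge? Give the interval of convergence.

By the ratio test, |a_{m+1}/a_m| = [(3m + 4)/(3(m+1) + 4)] · 4/3 → 4/3.
Thus R = 1/(4/3) = 3/4.
When x = 35/4, the terms behave like c/m; limit comparison with the harmonic series gives divergence.
When x = 29/4, an alternating series whose terms decrease to 0 in absolute value, so it converges by the Leibniz criterion.

[29/4, 35/4)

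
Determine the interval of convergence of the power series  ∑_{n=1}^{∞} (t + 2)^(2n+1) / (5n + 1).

Ratio test: |a_{n+1}/a_n| = (5n + 1)/(5(n+1) + 1) → 1 as n → ∞.
Since the exponent of (t + 2) increases by 2 each term, convergence requires |t + 2|² < 1, hence R = 1.
Check t = -1: the terms behave like c/n; limit comparison with the harmonic series gives divergence.
Check t = -3: the terms behave like c/n; limit comparison with the harmonic series gives divergence.

(-3, -1)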